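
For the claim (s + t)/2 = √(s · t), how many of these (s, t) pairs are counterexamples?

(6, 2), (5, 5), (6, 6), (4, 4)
Testing each pair:
(6, 2): LHS = 4, RHS = 2·√(3) ≈ 3.464 → counterexample
(5, 5): LHS = 5, RHS = 5 → satisfies claim
(6, 6): LHS = 6, RHS = 6 → satisfies claim
(4, 4): LHS = 4, RHS = 4 → satisfies claim

That makes 1 counterexample.

Answer: 1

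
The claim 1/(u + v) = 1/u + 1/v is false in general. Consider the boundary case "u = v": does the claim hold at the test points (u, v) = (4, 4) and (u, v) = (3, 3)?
At (4, 4): LHS = 1/8 ≠ RHS = 1/2
At (3, 3): LHS = 1/6 ≠ RHS = 2/3

Answer: No, fails at both test points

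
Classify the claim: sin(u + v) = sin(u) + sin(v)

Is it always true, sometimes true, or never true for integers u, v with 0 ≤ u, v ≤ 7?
Sometimes true

It holds at (u, v) = (3, 0) (both sides equal sin(3) ≈ 0.1411), but fails at (u, v) = (5, 7) (LHS = sin(12) ≈ -0.5366, RHS = sin(5) + sin(7) ≈ -0.3019).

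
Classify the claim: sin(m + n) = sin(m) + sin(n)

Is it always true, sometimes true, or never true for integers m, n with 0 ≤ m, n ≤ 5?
Sometimes true

It holds at (m, n) = (0, 2) (both sides equal sin(2) ≈ 0.9093), but fails at (m, n) = (2, 5) (LHS = sin(7) ≈ 0.657, RHS = sin(5) + sin(2) ≈ -0.04963).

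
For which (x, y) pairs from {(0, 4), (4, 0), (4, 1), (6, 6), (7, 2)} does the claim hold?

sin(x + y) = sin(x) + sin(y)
Testing each pair:
(0, 4): LHS = sin(4) ≈ -0.7568, RHS = sin(4) ≈ -0.7568 → holds
(4, 0): LHS = sin(4) ≈ -0.7568, RHS = sin(4) ≈ -0.7568 → holds
(4, 1): LHS = sin(5) ≈ -0.9589, RHS = sin(4) + sin(1) ≈ 0.08467 → fails
(6, 6): LHS = sin(12) ≈ -0.5366, RHS = 2·sin(6) ≈ -0.5588 → fails
(7, 2): LHS = sin(9) ≈ 0.4121, RHS = sin(7) + sin(2) ≈ 1.566 → fails

2 of 5 pairs satisfy the claim.

Answer: (0, 4), (4, 0)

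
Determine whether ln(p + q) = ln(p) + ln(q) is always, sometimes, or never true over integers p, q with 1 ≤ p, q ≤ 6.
Sometimes true

It holds at (p, q) = (2, 2) (both sides equal ln(4) ≈ 1.386), but fails at (p, q) = (4, 6) (LHS = ln(10) ≈ 2.303, RHS = ln(4) + ln(6) ≈ 3.178).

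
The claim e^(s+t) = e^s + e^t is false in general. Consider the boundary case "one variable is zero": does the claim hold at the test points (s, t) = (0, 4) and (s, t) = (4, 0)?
No, fails at both test points

At (0, 4): LHS = e^4 ≈ 54.6 ≠ RHS = 1 + e^4 ≈ 55.6
At (4, 0): LHS = e^4 ≈ 54.6 ≠ RHS = 1 + e^4 ≈ 55.6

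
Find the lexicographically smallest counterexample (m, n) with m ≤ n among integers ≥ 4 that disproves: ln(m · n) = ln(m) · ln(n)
(m, n) = (4, 4)

Substituting (4, 4) into the claim:
LHS = ln(4 · 4) = ln(16) ≈ 2.773
RHS = ln(4) · ln(4) = ln(4)² ≈ 1.922

Since LHS ≠ RHS, this pair disproves the claim, and no lexicographically smaller pair (m ≤ n, integers ≥ 4) does.

For instance (5, 11) is also a counterexample (LHS = ln(55) ≈ 4.007, RHS = ln(5)·ln(11) ≈ 3.859), but it's lexicographically larger.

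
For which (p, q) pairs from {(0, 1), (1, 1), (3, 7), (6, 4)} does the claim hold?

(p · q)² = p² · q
(0, 1), (1, 1)

Testing each pair:
(0, 1): LHS = 0, RHS = 0 → holds
(1, 1): LHS = 1, RHS = 1 → holds
(3, 7): LHS = 441, RHS = 63 → fails
(6, 4): LHS = 576, RHS = 144 → fails

2 of 4 pairs satisfy the claim.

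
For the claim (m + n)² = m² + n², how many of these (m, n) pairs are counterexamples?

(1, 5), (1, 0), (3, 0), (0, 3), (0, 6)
Testing each pair:
(1, 5): LHS = 36, RHS = 26 → counterexample
(1, 0): LHS = 1, RHS = 1 → satisfies claim
(3, 0): LHS = 9, RHS = 9 → satisfies claim
(0, 3): LHS = 9, RHS = 9 → satisfies claim
(0, 6): LHS = 36, RHS = 36 → satisfies claim

That makes 1 counterexample.

Answer: 1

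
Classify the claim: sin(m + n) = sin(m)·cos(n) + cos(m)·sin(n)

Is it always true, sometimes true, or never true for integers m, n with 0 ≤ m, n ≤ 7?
Always true

The identity holds for every pair in the range. For instance at (m, n) = (5, 0): both sides equal sin(5) ≈ -0.9589.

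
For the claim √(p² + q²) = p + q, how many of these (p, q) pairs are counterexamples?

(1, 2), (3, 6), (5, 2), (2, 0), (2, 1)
4

Testing each pair:
(1, 2): LHS = √(5) ≈ 2.236, RHS = 3 → counterexample
(3, 6): LHS = 3·√(5) ≈ 6.708, RHS = 9 → counterexample
(5, 2): LHS = √(29) ≈ 5.385, RHS = 7 → counterexample
(2, 0): LHS = 2, RHS = 2 → satisfies claim
(2, 1): LHS = √(5) ≈ 2.236, RHS = 3 → counterexample

That makes 4 counterexamples.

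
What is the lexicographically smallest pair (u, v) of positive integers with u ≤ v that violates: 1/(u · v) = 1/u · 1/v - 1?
(u, v) = (1, 1)

Substituting (1, 1) into the claim:
LHS = 1/(1 · 1) = 1
RHS = 1/1 · 1/1 - 1 = 0

Since LHS ≠ RHS, this pair disproves the claim, and no lexicographically smaller pair (u ≤ v, positive integers) does.

For instance (5, 6) is also a counterexample (LHS = 1/30, RHS = -29/30), but it's lexicographically larger.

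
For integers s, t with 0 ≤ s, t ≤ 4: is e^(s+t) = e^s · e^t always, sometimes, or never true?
Always true

The identity holds for every pair in the range. For instance at (s, t) = (0, 1): both sides equal e ≈ 2.718.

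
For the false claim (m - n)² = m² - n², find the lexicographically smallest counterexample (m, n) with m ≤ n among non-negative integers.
(m, n) = (0, 1)

Substituting (0, 1) into the claim:
LHS = (0 - 1)² = 1
RHS = 0² - 1² = -1

Since LHS ≠ RHS, this pair disproves the claim, and no lexicographically smaller pair (m ≤ n, non-negative integers) does.

For instance (6, 7) is also a counterexample (LHS = 1, RHS = -13), but it's lexicographically larger.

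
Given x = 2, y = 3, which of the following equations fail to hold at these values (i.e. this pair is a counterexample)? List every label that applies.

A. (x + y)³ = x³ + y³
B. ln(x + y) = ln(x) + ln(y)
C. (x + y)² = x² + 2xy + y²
Evaluating each claim at the given values:
A. LHS = 125, RHS = 35 → fails here (LHS ≠ RHS)
B. LHS = ln(5) ≈ 1.609, RHS = ln(2) + ln(3) ≈ 1.792 → fails here (LHS ≠ RHS)
C. LHS = 25, RHS = 25 → holds here (LHS = RHS)

Answer: A, B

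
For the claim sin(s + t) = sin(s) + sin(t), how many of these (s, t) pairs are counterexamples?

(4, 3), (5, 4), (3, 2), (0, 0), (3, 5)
Testing each pair:
(4, 3): LHS = sin(7) ≈ 0.657, RHS = sin(4) + sin(3) ≈ -0.6157 → counterexample
(5, 4): LHS = sin(9) ≈ 0.4121, RHS = sin(5) + sin(4) ≈ -1.716 → counterexample
(3, 2): LHS = sin(5) ≈ -0.9589, RHS = sin(3) + sin(2) ≈ 1.05 → counterexample
(0, 0): LHS = 0, RHS = 0 → satisfies claim
(3, 5): LHS = sin(8) ≈ 0.9894, RHS = sin(5) + sin(3) ≈ -0.8178 → counterexample

That makes 4 counterexamples.

Answer: 4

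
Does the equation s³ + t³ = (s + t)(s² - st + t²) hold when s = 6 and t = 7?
Holds

Substituting s = 6, t = 7:

LHS = 6³ + 7³ = 559
RHS = (6 + 7)(6² - 6·7 + 7²) = 559

LHS = RHS, so the equation holds at this point.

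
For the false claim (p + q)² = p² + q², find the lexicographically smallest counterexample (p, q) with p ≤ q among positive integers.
Substituting (1, 1) into the claim:
LHS = (1 + 1)² = 4
RHS = 1² + 1² = 2

Since LHS ≠ RHS, this pair disproves the claim, and no lexicographically smaller pair (p ≤ q, positive integers) does.

For instance (6, 7) is also a counterexample (LHS = 169, RHS = 85), but it's lexicographically larger.

Answer: (p, q) = (1, 1)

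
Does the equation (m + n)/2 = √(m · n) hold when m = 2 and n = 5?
Fails

Substituting m = 2, n = 5:

LHS = (2 + 5)/2 = 7/2
RHS = √(2 · 5) = √(10) ≈ 3.162

LHS ≠ RHS, so the equation does not hold at this point.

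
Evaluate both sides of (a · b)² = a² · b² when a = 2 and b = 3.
LHS = (2 · 3)² = 36
RHS = 2² · 3² = 36

LHS = RHS: the two sides agree.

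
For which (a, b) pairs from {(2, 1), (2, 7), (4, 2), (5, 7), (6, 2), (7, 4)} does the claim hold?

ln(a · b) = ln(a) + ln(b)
All pairs

Testing each pair:
(2, 1): LHS = ln(2) ≈ 0.6931, RHS = ln(2) ≈ 0.6931 → holds
(2, 7): LHS = ln(14) ≈ 2.639, RHS = ln(2) + ln(7) ≈ 2.639 → holds
(4, 2): LHS = ln(8) ≈ 2.079, RHS = ln(2) + ln(4) ≈ 2.079 → holds
(5, 7): LHS = ln(35) ≈ 3.555, RHS = ln(5) + ln(7) ≈ 3.555 → holds
(6, 2): LHS = ln(12) ≈ 2.485, RHS = ln(2) + ln(6) ≈ 2.485 → holds
(7, 4): LHS = ln(28) ≈ 3.332, RHS = ln(4) + ln(7) ≈ 3.332 → holds

Every pair satisfies the claim.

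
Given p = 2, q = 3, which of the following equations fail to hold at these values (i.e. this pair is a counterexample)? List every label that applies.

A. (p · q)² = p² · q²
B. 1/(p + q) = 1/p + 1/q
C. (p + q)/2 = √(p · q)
B, C

Evaluating each claim at the given values:
A. LHS = 36, RHS = 36 → holds here (LHS = RHS)
B. LHS = 1/5, RHS = 5/6 → fails here (LHS ≠ RHS)
C. LHS = 5/2, RHS = √(6) ≈ 2.449 → fails here (LHS ≠ RHS)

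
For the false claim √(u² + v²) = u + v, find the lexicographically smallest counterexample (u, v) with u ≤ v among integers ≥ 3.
(u, v) = (3, 3)

Substituting (3, 3) into the claim:
LHS = √(3² + 3²) = 3·√(2) ≈ 4.243
RHS = 3 + 3 = 6

Since LHS ≠ RHS, this pair disproves the claim, and no lexicographically smaller pair (u ≤ v, integers ≥ 3) does.

For instance (3, 4) is also a counterexample (LHS = 5, RHS = 7), but it's lexicographically larger.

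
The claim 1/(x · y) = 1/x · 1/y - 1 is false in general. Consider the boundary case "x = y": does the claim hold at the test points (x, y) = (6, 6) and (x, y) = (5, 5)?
At (6, 6): LHS = 1/36 ≠ RHS = -35/36
At (5, 5): LHS = 1/25 ≠ RHS = -24/25

Answer: No, fails at both test points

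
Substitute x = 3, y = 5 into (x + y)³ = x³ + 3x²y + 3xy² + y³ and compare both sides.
LHS = (3 + 5)³ = 512
RHS = 3³ + 3·3²·5 + 3·3·5² + 5³ = 512

LHS = RHS: the two sides agree.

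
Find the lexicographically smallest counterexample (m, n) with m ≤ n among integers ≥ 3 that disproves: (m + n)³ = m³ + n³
Substituting (3, 3) into the claim:
LHS = (3 + 3)³ = 216
RHS = 3³ + 3³ = 54

Since LHS ≠ RHS, this pair disproves the claim, and no lexicographically smaller pair (m ≤ n, integers ≥ 3) does.

For instance (3, 6) is also a counterexample (LHS = 729, RHS = 243), but it's lexicographically larger.

Answer: (m, n) = (3, 3)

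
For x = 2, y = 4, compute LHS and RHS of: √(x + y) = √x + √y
LHS = √(2 + 4) = √(6) ≈ 2.449
RHS = √2 + √4 = √(2) + 2 ≈ 3.414

LHS ≠ RHS (they differ by about 0.9647), so the equation does not hold here.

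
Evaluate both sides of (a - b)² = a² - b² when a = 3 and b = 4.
LHS = (3 - 4)² = 1
RHS = 3² - 4² = -7

LHS ≠ RHS, so the equation does not hold here.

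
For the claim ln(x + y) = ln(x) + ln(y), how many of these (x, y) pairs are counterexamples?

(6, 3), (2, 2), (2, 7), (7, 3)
3

Testing each pair:
(6, 3): LHS = ln(9) ≈ 2.197, RHS = ln(3) + ln(6) ≈ 2.89 → counterexample
(2, 2): LHS = ln(4) ≈ 1.386, RHS = 2·ln(2) ≈ 1.386 → satisfies claim
(2, 7): LHS = ln(9) ≈ 2.197, RHS = ln(2) + ln(7) ≈ 2.639 → counterexample
(7, 3): LHS = ln(10) ≈ 2.303, RHS = ln(3) + ln(7) ≈ 3.045 → counterexample

That makes 3 counterexamples.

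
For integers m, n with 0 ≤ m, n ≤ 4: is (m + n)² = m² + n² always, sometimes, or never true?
It holds at (m, n) = (3, 0) (both sides equal 9), but fails at (m, n) = (3, 3) (LHS = 36, RHS = 18).

Answer: Sometimes true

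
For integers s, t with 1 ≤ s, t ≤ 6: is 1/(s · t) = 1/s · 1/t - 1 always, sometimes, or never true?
Never true

The claim fails for every pair in the range. For instance at (s, t) = (4, 3): LHS = 1/12, RHS = -11/12.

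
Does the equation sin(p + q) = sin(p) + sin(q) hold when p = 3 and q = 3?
Substituting p = 3, q = 3:

LHS = sin(3 + 3) = sin(6) ≈ -0.2794
RHS = sin(3) + sin(3) = 2·sin(3) ≈ 0.2822

LHS ≠ RHS, so the equation does not hold at this point.

Answer: Fails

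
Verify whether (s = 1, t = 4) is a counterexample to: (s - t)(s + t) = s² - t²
No

Substituting s = 1, t = 4:
LHS = (1 - 4)(1 + 4) = -15
RHS = 1² - 4² = -15

The sides agree, so this pair does not disprove the claim.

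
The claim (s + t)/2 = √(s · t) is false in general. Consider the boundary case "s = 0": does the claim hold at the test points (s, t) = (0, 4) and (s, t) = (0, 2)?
No, fails at both test points

At (0, 4): LHS = 2 ≠ RHS = 0
At (0, 2): LHS = 1 ≠ RHS = 0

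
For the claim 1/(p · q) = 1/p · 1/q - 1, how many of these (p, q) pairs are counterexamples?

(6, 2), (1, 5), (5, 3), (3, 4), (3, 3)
Testing each pair:
(6, 2): LHS = 1/12, RHS = -11/12 → counterexample
(1, 5): LHS = 1/5, RHS = -4/5 → counterexample
(5, 3): LHS = 1/15, RHS = -14/15 → counterexample
(3, 4): LHS = 1/12, RHS = -11/12 → counterexample
(3, 3): LHS = 1/9, RHS = -8/9 → counterexample

That makes 5 counterexamples.

Answer: 5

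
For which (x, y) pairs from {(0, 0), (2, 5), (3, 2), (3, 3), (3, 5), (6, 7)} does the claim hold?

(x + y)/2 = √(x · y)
Testing each pair:
(0, 0): LHS = 0, RHS = 0 → holds
(2, 5): LHS = 7/2, RHS = √(10) ≈ 3.162 → fails
(3, 2): LHS = 5/2, RHS = √(6) ≈ 2.449 → fails
(3, 3): LHS = 3, RHS = 3 → holds
(3, 5): LHS = 4, RHS = √(15) ≈ 3.873 → fails
(6, 7): LHS = 13/2, RHS = √(42) ≈ 6.481 → fails

2 of 6 pairs satisfy the claim.

Answer: (0, 0), (3, 3)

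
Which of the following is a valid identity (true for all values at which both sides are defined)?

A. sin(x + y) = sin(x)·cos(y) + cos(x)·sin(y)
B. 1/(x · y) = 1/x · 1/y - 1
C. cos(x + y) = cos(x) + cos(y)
A

A: holds — e.g. at (2, 2), both sides equal sin(4) ≈ -0.7568.
B: fails at (1, 3) — LHS = 1/3, RHS = -2/3.
C: fails at (4, 5) — LHS = cos(9) ≈ -0.9111, RHS = cos(4) + cos(5) ≈ -0.37.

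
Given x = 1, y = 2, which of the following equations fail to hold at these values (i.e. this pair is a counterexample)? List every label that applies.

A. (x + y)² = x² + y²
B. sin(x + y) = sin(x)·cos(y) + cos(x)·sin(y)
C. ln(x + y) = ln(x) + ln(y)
A, C

Evaluating each claim at the given values:
A. LHS = 9, RHS = 5 → fails here (LHS ≠ RHS)
B. LHS = sin(3) ≈ 0.1411, RHS = sin(1)·cos(2) + sin(2)·cos(1) ≈ 0.1411 → holds here (LHS = RHS)
C. LHS = ln(3) ≈ 1.099, RHS = ln(2) ≈ 0.6931 → fails here (LHS ≠ RHS)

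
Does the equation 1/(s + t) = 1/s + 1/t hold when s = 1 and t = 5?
Substituting s = 1, t = 5:

LHS = 1/(1 + 5) = 1/6
RHS = 1/1 + 1/5 = 6/5

LHS ≠ RHS, so the equation does not hold at this point.

Answer: Fails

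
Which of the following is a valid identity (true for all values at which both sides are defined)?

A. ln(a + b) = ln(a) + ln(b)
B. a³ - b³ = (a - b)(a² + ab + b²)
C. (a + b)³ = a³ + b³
A: fails at (4, 6) — LHS = ln(10) ≈ 2.303, RHS = ln(4) + ln(6) ≈ 3.178.
B: holds — e.g. at (3, 4), both sides equal -37.
C: fails at (5, 8) — LHS = 2197, RHS = 637.

Answer: B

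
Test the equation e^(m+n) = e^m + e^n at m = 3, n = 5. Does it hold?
Substituting m = 3, n = 5:

LHS = e^(3+5) = e^8 ≈ 2981
RHS = e^3 + e^5 ≈ 168.5

LHS ≠ RHS, so the equation does not hold at this point.

Answer: Fails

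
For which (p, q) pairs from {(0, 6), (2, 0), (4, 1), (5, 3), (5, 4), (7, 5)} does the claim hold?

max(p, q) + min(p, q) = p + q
Testing each pair:
(0, 6): LHS = 6, RHS = 6 → holds
(2, 0): LHS = 2, RHS = 2 → holds
(4, 1): LHS = 5, RHS = 5 → holds
(5, 3): LHS = 8, RHS = 8 → holds
(5, 4): LHS = 9, RHS = 9 → holds
(7, 5): LHS = 12, RHS = 12 → holds

Every pair satisfies the claim.

Answer: All pairs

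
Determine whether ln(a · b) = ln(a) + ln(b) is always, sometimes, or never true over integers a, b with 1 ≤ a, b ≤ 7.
Always true

The identity holds for every pair in the range. For instance at (a, b) = (2, 6): both sides equal ln(12) ≈ 2.485.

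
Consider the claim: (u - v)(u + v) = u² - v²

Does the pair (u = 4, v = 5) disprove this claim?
No

Substituting u = 4, v = 5:
LHS = (4 - 5)(4 + 5) = -9
RHS = 4² - 5² = -9

The sides agree, so this pair does not disprove the claim.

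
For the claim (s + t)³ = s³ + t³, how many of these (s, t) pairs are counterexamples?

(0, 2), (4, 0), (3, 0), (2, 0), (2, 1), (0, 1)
1

Testing each pair:
(0, 2): LHS = 8, RHS = 8 → satisfies claim
(4, 0): LHS = 64, RHS = 64 → satisfies claim
(3, 0): LHS = 27, RHS = 27 → satisfies claim
(2, 0): LHS = 8, RHS = 8 → satisfies claim
(2, 1): LHS = 27, RHS = 9 → counterexample
(0, 1): LHS = 1, RHS = 1 → satisfies claim

That makes 1 counterexample.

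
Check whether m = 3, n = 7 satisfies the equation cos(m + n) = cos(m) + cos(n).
Substituting m = 3, n = 7:

LHS = cos(3 + 7) = cos(10) ≈ -0.8391
RHS = cos(3) + cos(7) ≈ -0.2361

LHS ≠ RHS, so the equation does not hold at this point.

Answer: Fails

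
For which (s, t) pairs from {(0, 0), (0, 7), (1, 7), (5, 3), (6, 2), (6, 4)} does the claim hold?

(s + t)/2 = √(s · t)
Testing each pair:
(0, 0): LHS = 0, RHS = 0 → holds
(0, 7): LHS = 7/2, RHS = 0 → fails
(1, 7): LHS = 4, RHS = √(7) ≈ 2.646 → fails
(5, 3): LHS = 4, RHS = √(15) ≈ 3.873 → fails
(6, 2): LHS = 4, RHS = 2·√(3) ≈ 3.464 → fails
(6, 4): LHS = 5, RHS = 2·√(6) ≈ 4.899 → fails

1 of 6 pairs satisfies the claim.

Answer: (0, 0)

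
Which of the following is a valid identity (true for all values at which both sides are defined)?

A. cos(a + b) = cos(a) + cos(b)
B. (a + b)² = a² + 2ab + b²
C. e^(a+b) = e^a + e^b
A: fails at (4, 4) — LHS = cos(8) ≈ -0.1455, RHS = 2·cos(4) ≈ -1.307.
B: holds — e.g. at (0, 1), both sides equal 1.
C: fails at (5, 8) — LHS = e^13 ≈ 442413.4, RHS = e^5 + e^8 ≈ 3129.

Answer: B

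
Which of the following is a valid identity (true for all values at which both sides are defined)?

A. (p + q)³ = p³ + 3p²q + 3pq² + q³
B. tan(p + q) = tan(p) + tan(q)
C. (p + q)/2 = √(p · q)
A: holds — e.g. at (6, 7), both sides equal 2197.
B: fails at (3, 5) — LHS = tan(8) ≈ -6.8, RHS = tan(5) + tan(3) ≈ -3.523.
C: fails at (1, 3) — LHS = 2, RHS = √(3) ≈ 1.732.

Answer: A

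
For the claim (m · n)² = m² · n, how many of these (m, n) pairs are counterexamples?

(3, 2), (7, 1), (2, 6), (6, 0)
Testing each pair:
(3, 2): LHS = 36, RHS = 18 → counterexample
(7, 1): LHS = 49, RHS = 49 → satisfies claim
(2, 6): LHS = 144, RHS = 24 → counterexample
(6, 0): LHS = 0, RHS = 0 → satisfies claim

That makes 2 counterexamples.

Answer: 2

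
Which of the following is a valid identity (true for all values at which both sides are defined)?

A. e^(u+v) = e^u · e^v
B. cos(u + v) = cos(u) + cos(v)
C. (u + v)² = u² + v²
A

A: holds — e.g. at (2, 2), both sides equal e^4 ≈ 54.6.
B: fails at (3, 4) — LHS = cos(7) ≈ 0.7539, RHS = cos(3) + cos(4) ≈ -1.644.
C: fails at (2, 2) — LHS = 16, RHS = 8.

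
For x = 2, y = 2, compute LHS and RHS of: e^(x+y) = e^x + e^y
LHS = e^(2+2) = e^4 ≈ 54.6
RHS = e^2 + e^2 = 2·e^2 ≈ 14.78

LHS ≠ RHS (they differ by about 39.82), so the equation does not hold here.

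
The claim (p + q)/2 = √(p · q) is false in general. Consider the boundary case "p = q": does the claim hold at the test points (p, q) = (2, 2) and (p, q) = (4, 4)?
Yes, holds at both test points

At (2, 2): LHS = 2, RHS = 2 → equal
At (4, 4): LHS = 4, RHS = 4 → equal

So the claim does hold at both of these boundary points, even though it is not an identity.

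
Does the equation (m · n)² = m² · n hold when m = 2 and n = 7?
Fails

Substituting m = 2, n = 7:

LHS = (2 · 7)² = 196
RHS = 2² · 7 = 28

LHS ≠ RHS, so the equation does not hold at this point.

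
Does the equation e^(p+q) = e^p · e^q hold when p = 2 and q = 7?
Holds

Substituting p = 2, q = 7:

LHS = e^(2+7) = e^9 ≈ 8103
RHS = e^2 · e^7 = e^9 ≈ 8103

LHS = RHS, so the equation holds at this point.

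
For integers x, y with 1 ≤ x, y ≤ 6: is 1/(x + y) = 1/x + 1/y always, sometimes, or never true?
Never true

The claim fails for every pair in the range. For instance at (x, y) = (2, 5): LHS = 1/7, RHS = 7/10.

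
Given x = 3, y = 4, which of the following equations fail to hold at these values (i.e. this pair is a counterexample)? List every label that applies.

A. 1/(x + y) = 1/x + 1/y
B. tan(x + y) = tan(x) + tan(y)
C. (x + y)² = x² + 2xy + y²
Evaluating each claim at the given values:
A. LHS = 1/7, RHS = 7/12 → fails here (LHS ≠ RHS)
B. LHS = tan(7) ≈ 0.8714, RHS = tan(3) + tan(4) ≈ 1.015 → fails here (LHS ≠ RHS)
C. LHS = 49, RHS = 49 → holds here (LHS = RHS)

Answer: A, B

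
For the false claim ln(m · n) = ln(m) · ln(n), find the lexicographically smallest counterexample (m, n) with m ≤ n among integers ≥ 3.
Substituting (3, 3) into the claim:
LHS = ln(3 · 3) = ln(9) ≈ 2.197
RHS = ln(3) · ln(3) = ln(3)² ≈ 1.207

Since LHS ≠ RHS, this pair disproves the claim, and no lexicographically smaller pair (m ≤ n, integers ≥ 3) does.

For instance (5, 6) is also a counterexample (LHS = ln(30) ≈ 3.401, RHS = ln(5)·ln(6) ≈ 2.884), but it's lexicographically larger.

Answer: (m, n) = (3, 3)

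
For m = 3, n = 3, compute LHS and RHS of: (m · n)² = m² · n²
LHS = (3 · 3)² = 81
RHS = 3² · 3² = 81

LHS = RHS: the two sides agree.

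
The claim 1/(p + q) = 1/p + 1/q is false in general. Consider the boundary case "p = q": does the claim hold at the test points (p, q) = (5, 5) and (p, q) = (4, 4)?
No, fails at both test points

At (5, 5): LHS = 1/10 ≠ RHS = 2/5
At (4, 4): LHS = 1/8 ≠ RHS = 1/2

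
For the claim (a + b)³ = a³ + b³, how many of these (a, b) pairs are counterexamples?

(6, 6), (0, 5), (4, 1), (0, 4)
2

Testing each pair:
(6, 6): LHS = 1728, RHS = 432 → counterexample
(0, 5): LHS = 125, RHS = 125 → satisfies claim
(4, 1): LHS = 125, RHS = 65 → counterexample
(0, 4): LHS = 64, RHS = 64 → satisfies claim

That makes 2 counterexamples.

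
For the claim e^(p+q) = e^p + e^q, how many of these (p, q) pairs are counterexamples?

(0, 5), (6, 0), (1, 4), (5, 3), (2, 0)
Testing each pair:
(0, 5): LHS = e^5 ≈ 148.4, RHS = 1 + e^5 ≈ 149.4 → counterexample
(6, 0): LHS = e^6 ≈ 403.4, RHS = 1 + e^6 ≈ 404.4 → counterexample
(1, 4): LHS = e^5 ≈ 148.4, RHS = e + e^4 ≈ 57.32 → counterexample
(5, 3): LHS = e^8 ≈ 2981, RHS = e^3 + e^5 ≈ 168.5 → counterexample
(2, 0): LHS = e^2 ≈ 7.389, RHS = 1 + e^2 ≈ 8.389 → counterexample

That makes 5 counterexamples.

Answer: 5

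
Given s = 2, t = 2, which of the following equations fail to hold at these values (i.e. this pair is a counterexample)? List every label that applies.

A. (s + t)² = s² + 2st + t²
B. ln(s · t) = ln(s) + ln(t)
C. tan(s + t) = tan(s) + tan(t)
C

Evaluating each claim at the given values:
A. LHS = 16, RHS = 16 → holds here (LHS = RHS)
B. LHS = ln(4) ≈ 1.386, RHS = 2·ln(2) ≈ 1.386 → holds here (LHS = RHS)
C. LHS = tan(4) ≈ 1.158, RHS = 2·tan(2) ≈ -4.37 → fails here (LHS ≠ RHS)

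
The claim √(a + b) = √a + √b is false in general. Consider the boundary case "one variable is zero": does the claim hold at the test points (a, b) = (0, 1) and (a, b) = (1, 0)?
Yes, holds at both test points

At (0, 1): LHS = 1, RHS = 1 → equal
At (1, 0): LHS = 1, RHS = 1 → equal

So the claim does hold at both of these boundary points, even though it is not an identity.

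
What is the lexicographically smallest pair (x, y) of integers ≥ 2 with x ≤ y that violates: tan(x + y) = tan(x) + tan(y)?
Substituting (2, 2) into the claim:
LHS = tan(2 + 2) = tan(4) ≈ 1.158
RHS = tan(2) + tan(2) = 2·tan(2) ≈ -4.37

Since LHS ≠ RHS, this pair disproves the claim, and no lexicographically smaller pair (x ≤ y, integers ≥ 2) does.

For instance (3, 8) is also a counterexample (LHS = tan(11) ≈ -226, RHS = tan(8) + tan(3) ≈ -6.942), but it's lexicographically larger.

Answer: (x, y) = (2, 2)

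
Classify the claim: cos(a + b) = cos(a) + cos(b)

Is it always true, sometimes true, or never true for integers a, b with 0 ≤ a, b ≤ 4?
Never true

The claim fails for every pair in the range. For instance at (a, b) = (2, 4): LHS = cos(6) ≈ 0.9602, RHS = cos(4) + cos(2) ≈ -1.07.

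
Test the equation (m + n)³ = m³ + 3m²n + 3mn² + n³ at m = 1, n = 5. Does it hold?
Holds

Substituting m = 1, n = 5:

LHS = (1 + 5)³ = 216
RHS = 1³ + 3·1²·5 + 3·1·5² + 5³ = 216

LHS = RHS, so the equation holds at this point.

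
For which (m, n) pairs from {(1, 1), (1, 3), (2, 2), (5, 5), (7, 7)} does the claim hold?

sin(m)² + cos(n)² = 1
Testing each pair:
(1, 1): LHS = cos(1)² + sin(1)² = 1, RHS = 1 → holds
(1, 3): LHS = sin(1)² + cos(3)² ≈ 1.688, RHS = 1 → fails
(2, 2): LHS = cos(2)² + sin(2)² = 1, RHS = 1 → holds
(5, 5): LHS = cos(5)² + sin(5)² = 1, RHS = 1 → holds
(7, 7): LHS = sin(7)² + cos(7)² = 1, RHS = 1 → holds

4 of 5 pairs satisfy the claim.

Answer: (1, 1), (2, 2), (5, 5), (7, 7)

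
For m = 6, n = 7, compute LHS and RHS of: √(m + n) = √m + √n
LHS = √(6 + 7) = √(13) ≈ 3.606
RHS = √6 + √7 = √(6) + √(7) ≈ 5.095

LHS ≠ RHS (they differ by about 1.49), so the equation does not hold here.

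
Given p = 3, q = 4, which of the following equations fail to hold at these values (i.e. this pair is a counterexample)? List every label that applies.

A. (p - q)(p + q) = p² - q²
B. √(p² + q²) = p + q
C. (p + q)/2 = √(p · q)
Evaluating each claim at the given values:
A. LHS = -7, RHS = -7 → holds here (LHS = RHS)
B. LHS = 5, RHS = 7 → fails here (LHS ≠ RHS)
C. LHS = 7/2, RHS = 2·√(3) ≈ 3.464 → fails here (LHS ≠ RHS)

Answer: B, C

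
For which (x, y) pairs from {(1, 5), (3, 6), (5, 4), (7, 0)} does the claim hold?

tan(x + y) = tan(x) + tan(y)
(7, 0)

Testing each pair:
(1, 5): LHS = tan(6) ≈ -0.291, RHS = tan(5) + tan(1) ≈ -1.823 → fails
(3, 6): LHS = tan(9) ≈ -0.4523, RHS = tan(6) + tan(3) ≈ -0.4336 → fails
(5, 4): LHS = tan(9) ≈ -0.4523, RHS = tan(5) + tan(4) ≈ -2.223 → fails
(7, 0): LHS = tan(7) ≈ 0.8714, RHS = tan(7) ≈ 0.8714 → holds

1 of 4 pairs satisfies the claim.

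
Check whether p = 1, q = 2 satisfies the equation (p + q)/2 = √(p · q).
Fails

Substituting p = 1, q = 2:

LHS = (1 + 2)/2 = 3/2
RHS = √(1 · 2) = √(2) ≈ 1.414

LHS ≠ RHS, so the equation does not hold at this point.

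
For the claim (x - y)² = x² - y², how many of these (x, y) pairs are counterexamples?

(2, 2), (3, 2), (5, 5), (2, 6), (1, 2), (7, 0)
3

Testing each pair:
(2, 2): LHS = 0, RHS = 0 → satisfies claim
(3, 2): LHS = 1, RHS = 5 → counterexample
(5, 5): LHS = 0, RHS = 0 → satisfies claim
(2, 6): LHS = 16, RHS = -32 → counterexample
(1, 2): LHS = 1, RHS = -3 → counterexample
(7, 0): LHS = 49, RHS = 49 → satisfies claim

That makes 3 counterexamples.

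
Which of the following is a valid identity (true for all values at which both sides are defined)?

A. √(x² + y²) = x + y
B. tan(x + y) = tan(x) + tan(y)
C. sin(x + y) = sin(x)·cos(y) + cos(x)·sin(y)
A: fails at (4, 4) — LHS = 4·√(2) ≈ 5.657, RHS = 8.
B: fails at (4, 5) — LHS = tan(9) ≈ -0.4523, RHS = tan(5) + tan(4) ≈ -2.223.
C: holds — e.g. at (6, 7), both sides equal sin(13) ≈ 0.4202.

Answer: C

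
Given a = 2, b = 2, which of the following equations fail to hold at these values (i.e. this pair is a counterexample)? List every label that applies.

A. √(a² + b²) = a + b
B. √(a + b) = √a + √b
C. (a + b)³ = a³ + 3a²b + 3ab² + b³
Evaluating each claim at the given values:
A. LHS = 2·√(2) ≈ 2.828, RHS = 4 → fails here (LHS ≠ RHS)
B. LHS = 2, RHS = 2·√(2) ≈ 2.828 → fails here (LHS ≠ RHS)
C. LHS = 64, RHS = 64 → holds here (LHS = RHS)

Answer: A, B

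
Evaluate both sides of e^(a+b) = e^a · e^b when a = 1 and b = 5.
LHS = e^(1+5) = e^6 ≈ 403.4
RHS = e^1 · e^5 = e^6 ≈ 403.4

LHS = RHS: the two sides agree.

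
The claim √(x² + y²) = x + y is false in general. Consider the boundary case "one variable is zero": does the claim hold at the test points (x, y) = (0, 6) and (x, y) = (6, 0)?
At (0, 6): LHS = 6, RHS = 6 → equal
At (6, 0): LHS = 6, RHS = 6 → equal

So the claim does hold at both of these boundary points, even though it is not an identity.

Answer: Yes, holds at both test points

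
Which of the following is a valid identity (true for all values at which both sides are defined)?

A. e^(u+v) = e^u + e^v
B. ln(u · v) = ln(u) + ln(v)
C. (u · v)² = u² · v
A: fails at (3, 7) — LHS = e^10 ≈ 22026.5, RHS = e^3 + e^7 ≈ 1117.
B: holds — e.g. at (4, 6), both sides equal ln(24) ≈ 3.178.
C: fails at (4, 5) — LHS = 400, RHS = 80.

Answer: B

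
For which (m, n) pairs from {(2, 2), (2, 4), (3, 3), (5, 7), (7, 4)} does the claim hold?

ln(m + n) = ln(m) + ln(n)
Testing each pair:
(2, 2): LHS = ln(4) ≈ 1.386, RHS = 2·ln(2) ≈ 1.386 → holds
(2, 4): LHS = ln(6) ≈ 1.792, RHS = ln(2) + ln(4) ≈ 2.079 → fails
(3, 3): LHS = ln(6) ≈ 1.792, RHS = 2·ln(3) ≈ 2.197 → fails
(5, 7): LHS = ln(12) ≈ 2.485, RHS = ln(5) + ln(7) ≈ 3.555 → fails
(7, 4): LHS = ln(11) ≈ 2.398, RHS = ln(4) + ln(7) ≈ 3.332 → fails

1 of 5 pairs satisfies the claim.

Answer: (2, 2)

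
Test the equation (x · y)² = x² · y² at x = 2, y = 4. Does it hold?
Substituting x = 2, y = 4:

LHS = (2 · 4)² = 64
RHS = 2² · 4² = 64

LHS = RHS, so the equation holds at this point.

Answer: Holds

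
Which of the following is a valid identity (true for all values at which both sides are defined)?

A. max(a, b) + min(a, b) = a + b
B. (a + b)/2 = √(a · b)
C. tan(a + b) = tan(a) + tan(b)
A: holds — e.g. at (5, 5), both sides equal 10.
B: fails at (5, 8) — LHS = 13/2, RHS = 2·√(10) ≈ 6.325.
C: fails at (2, 5) — LHS = tan(7) ≈ 0.8714, RHS = tan(5) + tan(2) ≈ -5.566.

Answer: A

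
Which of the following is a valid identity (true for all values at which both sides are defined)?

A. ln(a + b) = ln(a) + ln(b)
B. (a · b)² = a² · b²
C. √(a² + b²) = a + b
A: fails at (3, 3) — LHS = ln(6) ≈ 1.792, RHS = 2·ln(3) ≈ 2.197.
B: holds — e.g. at (1, 1), both sides equal 1.
C: fails at (2, 7) — LHS = √(53) ≈ 7.28, RHS = 9.

Answer: B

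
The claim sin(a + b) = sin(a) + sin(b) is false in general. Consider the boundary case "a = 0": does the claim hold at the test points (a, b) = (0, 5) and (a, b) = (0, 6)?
At (0, 5): LHS = sin(5) ≈ -0.9589, RHS = sin(5) ≈ -0.9589 → equal
At (0, 6): LHS = sin(6) ≈ -0.2794, RHS = sin(6) ≈ -0.2794 → equal

So the claim does hold at both of these boundary points, even though it is not an identity.

Answer: Yes, holds at both test points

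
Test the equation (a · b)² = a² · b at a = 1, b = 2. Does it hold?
Substituting a = 1, b = 2:

LHS = (1 · 2)² = 4
RHS = 1² · 2 = 2

LHS ≠ RHS, so the equation does not hold at this point.

Answer: Fails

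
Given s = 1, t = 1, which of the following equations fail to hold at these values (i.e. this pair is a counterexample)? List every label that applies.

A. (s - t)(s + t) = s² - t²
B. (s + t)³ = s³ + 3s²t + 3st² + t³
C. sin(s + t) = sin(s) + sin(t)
Evaluating each claim at the given values:
A. LHS = 0, RHS = 0 → holds here (LHS = RHS)
B. LHS = 8, RHS = 8 → holds here (LHS = RHS)
C. LHS = sin(2) ≈ 0.9093, RHS = 2·sin(1) ≈ 1.683 → fails here (LHS ≠ RHS)

Answer: C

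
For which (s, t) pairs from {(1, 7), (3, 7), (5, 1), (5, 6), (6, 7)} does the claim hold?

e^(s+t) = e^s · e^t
All pairs

Testing each pair:
(1, 7): LHS = e^8 ≈ 2981, RHS = e^8 ≈ 2981 → holds
(3, 7): LHS = e^10 ≈ 22026.5, RHS = e^10 ≈ 22026.5 → holds
(5, 1): LHS = e^6 ≈ 403.4, RHS = e^6 ≈ 403.4 → holds
(5, 6): LHS = e^11 ≈ 59874.1, RHS = e^11 ≈ 59874.1 → holds
(6, 7): LHS = e^13 ≈ 442413.4, RHS = e^13 ≈ 442413.4 → holds

Every pair satisfies the claim.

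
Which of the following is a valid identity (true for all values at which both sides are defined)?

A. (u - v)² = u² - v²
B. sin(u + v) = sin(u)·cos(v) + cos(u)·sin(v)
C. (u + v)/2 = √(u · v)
B

A: fails at (2, 4) — LHS = 4, RHS = -12.
B: holds — e.g. at (2, 2), both sides equal sin(4) ≈ -0.7568.
C: fails at (5, 8) — LHS = 13/2, RHS = 2·√(10) ≈ 6.325.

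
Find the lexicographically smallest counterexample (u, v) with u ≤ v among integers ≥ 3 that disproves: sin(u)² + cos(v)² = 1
(u, v) = (3, 4)

Substituting (3, 4) into the claim:
LHS = sin(3)² + cos(4)² ≈ 0.4472
RHS = 1

Since LHS ≠ RHS, this pair disproves the claim, and no lexicographically smaller pair (u ≤ v, integers ≥ 3) does.

For instance (4, 9) is also a counterexample (LHS = sin(4)² + cos(9)² ≈ 1.403, RHS = 1), but it's lexicographically larger.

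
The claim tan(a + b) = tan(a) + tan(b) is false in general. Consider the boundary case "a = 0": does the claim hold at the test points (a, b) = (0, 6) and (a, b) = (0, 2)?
Yes, holds at both test points

At (0, 6): LHS = tan(6) ≈ -0.291, RHS = tan(6) ≈ -0.291 → equal
At (0, 2): LHS = tan(2) ≈ -2.185, RHS = tan(2) ≈ -2.185 → equal

So the claim does hold at both of these boundary points, even though it is not an identity.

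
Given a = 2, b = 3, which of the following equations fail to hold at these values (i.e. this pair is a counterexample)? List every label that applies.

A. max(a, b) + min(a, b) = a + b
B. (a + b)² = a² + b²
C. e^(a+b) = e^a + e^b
B, C

Evaluating each claim at the given values:
A. LHS = 5, RHS = 5 → holds here (LHS = RHS)
B. LHS = 25, RHS = 13 → fails here (LHS ≠ RHS)
C. LHS = e^5 ≈ 148.4, RHS = e^2 + e^3 ≈ 27.47 → fails here (LHS ≠ RHS)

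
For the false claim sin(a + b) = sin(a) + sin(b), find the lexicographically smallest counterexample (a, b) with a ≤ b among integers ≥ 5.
(a, b) = (5, 5)

Substituting (5, 5) into the claim:
LHS = sin(5 + 5) = sin(10) ≈ -0.544
RHS = sin(5) + sin(5) = 2·sin(5) ≈ -1.918

Since LHS ≠ RHS, this pair disproves the claim, and no lexicographically smaller pair (a ≤ b, integers ≥ 5) does.

For instance (9, 12) is also a counterexample (LHS = sin(21) ≈ 0.8367, RHS = sin(12) + sin(9) ≈ -0.1245), but it's lexicographically larger.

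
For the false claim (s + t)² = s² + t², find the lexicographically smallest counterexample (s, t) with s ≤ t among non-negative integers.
(s, t) = (1, 1)

At (0, 4): both sides equal 16, so it holds there.

Substituting (1, 1) into the claim:
LHS = (1 + 1)² = 4
RHS = 1² + 1² = 2

Since LHS ≠ RHS, this pair disproves the claim, and no lexicographically smaller pair (s ≤ t, non-negative integers) does.

For instance (2, 4) is also a counterexample (LHS = 36, RHS = 20), but it's lexicographically larger.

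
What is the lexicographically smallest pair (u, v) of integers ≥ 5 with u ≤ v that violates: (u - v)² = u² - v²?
(u, v) = (5, 6)

Substituting (5, 6) into the claim:
LHS = (5 - 6)² = 1
RHS = 5² - 6² = -11

Since LHS ≠ RHS, this pair disproves the claim, and no lexicographically smaller pair (u ≤ v, integers ≥ 5) does.

For instance (5, 12) is also a counterexample (LHS = 49, RHS = -119), but it's lexicographically larger.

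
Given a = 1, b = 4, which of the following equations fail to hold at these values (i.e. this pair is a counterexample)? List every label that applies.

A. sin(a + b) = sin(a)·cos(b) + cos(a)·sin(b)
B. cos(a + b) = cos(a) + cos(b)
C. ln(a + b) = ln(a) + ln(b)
B, C

Evaluating each claim at the given values:
A. LHS = sin(5) ≈ -0.9589, RHS = sin(1)·cos(4) + sin(4)·cos(1) ≈ -0.9589 → holds here (LHS = RHS)
B. LHS = cos(5) ≈ 0.2837, RHS = cos(4) + cos(1) ≈ -0.1133 → fails here (LHS ≠ RHS)
C. LHS = ln(5) ≈ 1.609, RHS = ln(4) ≈ 1.386 → fails here (LHS ≠ RHS)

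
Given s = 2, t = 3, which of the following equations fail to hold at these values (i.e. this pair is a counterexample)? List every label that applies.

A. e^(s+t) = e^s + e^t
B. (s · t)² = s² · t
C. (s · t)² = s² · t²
Evaluating each claim at the given values:
A. LHS = e^5 ≈ 148.4, RHS = e^2 + e^3 ≈ 27.47 → fails here (LHS ≠ RHS)
B. LHS = 36, RHS = 12 → fails here (LHS ≠ RHS)
C. LHS = 36, RHS = 36 → holds here (LHS = RHS)

Answer: A, B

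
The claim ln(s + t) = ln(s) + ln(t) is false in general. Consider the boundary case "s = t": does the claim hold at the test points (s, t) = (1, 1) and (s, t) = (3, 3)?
At (1, 1): LHS = ln(2) ≈ 0.6931 ≠ RHS = 0
At (3, 3): LHS = ln(6) ≈ 1.792 ≠ RHS = 2·ln(3) ≈ 2.197

Answer: No, fails at both test points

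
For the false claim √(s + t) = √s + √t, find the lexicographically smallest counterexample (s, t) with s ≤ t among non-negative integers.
At (0, 2): both sides equal √(2) ≈ 1.414, so it holds there.
At (0, 4): both sides equal 2, so it holds there.

Substituting (1, 1) into the claim:
LHS = √(1 + 1) = √(2) ≈ 1.414
RHS = √1 + √1 = 2

Since LHS ≠ RHS, this pair disproves the claim, and no lexicographically smaller pair (s ≤ t, non-negative integers) does.

For instance (2, 2) is also a counterexample (LHS = 2, RHS = 2·√(2) ≈ 2.828), but it's lexicographically larger.

Answer: (s, t) = (1, 1)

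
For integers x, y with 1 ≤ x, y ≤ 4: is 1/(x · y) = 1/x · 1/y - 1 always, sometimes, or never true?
The claim fails for every pair in the range. For instance at (x, y) = (3, 4): LHS = 1/12, RHS = -11/12.

Answer: Never true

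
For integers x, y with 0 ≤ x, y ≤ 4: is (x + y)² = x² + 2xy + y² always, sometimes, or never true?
The identity holds for every pair in the range. For instance at (x, y) = (3, 2): both sides equal 25.

Answer: Always true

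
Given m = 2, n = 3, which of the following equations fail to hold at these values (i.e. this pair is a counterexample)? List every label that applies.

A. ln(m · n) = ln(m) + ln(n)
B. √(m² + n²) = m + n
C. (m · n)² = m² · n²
B

Evaluating each claim at the given values:
A. LHS = ln(6) ≈ 1.792, RHS = ln(2) + ln(3) ≈ 1.792 → holds here (LHS = RHS)
B. LHS = √(13) ≈ 3.606, RHS = 5 → fails here (LHS ≠ RHS)
C. LHS = 36, RHS = 36 → holds here (LHS = RHS)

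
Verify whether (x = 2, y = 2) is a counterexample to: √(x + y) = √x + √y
Substituting x = 2, y = 2:
LHS = √(2 + 2) = 2
RHS = √2 + √2 = 2·√(2) ≈ 2.828

Since LHS ≠ RHS, this pair disproves the claim.

Answer: Yes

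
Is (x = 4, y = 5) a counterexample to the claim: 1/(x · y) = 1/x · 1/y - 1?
Yes

Substituting x = 4, y = 5:
LHS = 1/(4 · 5) = 1/20
RHS = 1/4 · 1/5 - 1 = -19/20

Since LHS ≠ RHS, this pair disproves the claim.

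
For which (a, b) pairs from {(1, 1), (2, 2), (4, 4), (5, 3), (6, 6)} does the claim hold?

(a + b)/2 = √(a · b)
(1, 1), (2, 2), (4, 4), (6, 6)

Testing each pair:
(1, 1): LHS = 1, RHS = 1 → holds
(2, 2): LHS = 2, RHS = 2 → holds
(4, 4): LHS = 4, RHS = 4 → holds
(5, 3): LHS = 4, RHS = √(15) ≈ 3.873 → fails
(6, 6): LHS = 6, RHS = 6 → holds

4 of 5 pairs satisfy the claim.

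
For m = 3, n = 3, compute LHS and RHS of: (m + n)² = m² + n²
LHS = (3 + 3)² = 36
RHS = 3² + 3² = 18

LHS ≠ RHS, so the equation does not hold here.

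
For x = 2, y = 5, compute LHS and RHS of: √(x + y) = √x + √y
LHS = √(2 + 5) = √(7) ≈ 2.646
RHS = √2 + √5 = √(2) + √(5) ≈ 3.65

LHS ≠ RHS (they differ by about 1.005), so the equation does not hold here.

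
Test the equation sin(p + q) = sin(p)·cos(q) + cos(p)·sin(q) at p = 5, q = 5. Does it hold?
Substituting p = 5, q = 5:

LHS = sin(5 + 5) = sin(10) ≈ -0.544
RHS = sin(5)·cos(5) + cos(5)·sin(5) = 2·sin(5)·cos(5) ≈ -0.544

LHS = RHS, so the equation holds at this point.

Answer: Holds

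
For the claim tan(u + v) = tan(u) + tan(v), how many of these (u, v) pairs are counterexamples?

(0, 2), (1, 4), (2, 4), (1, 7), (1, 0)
Testing each pair:
(0, 2): LHS = tan(2) ≈ -2.185, RHS = tan(2) ≈ -2.185 → satisfies claim
(1, 4): LHS = tan(5) ≈ -3.381, RHS = tan(4) + tan(1) ≈ 2.715 → counterexample
(2, 4): LHS = tan(6) ≈ -0.291, RHS = tan(2) + tan(4) ≈ -1.027 → counterexample
(1, 7): LHS = tan(8) ≈ -6.8, RHS = tan(7) + tan(1) ≈ 2.429 → counterexample
(1, 0): LHS = tan(1) ≈ 1.557, RHS = tan(1) ≈ 1.557 → satisfies claim

That makes 3 counterexamples.

Answer: 3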